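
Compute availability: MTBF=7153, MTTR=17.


Availability = MTBF / (MTBF + MTTR)
Availability = 7153 / (7153 + 17)
Availability = 7153 / 7170
Availability = 99.7629%

99.7629%


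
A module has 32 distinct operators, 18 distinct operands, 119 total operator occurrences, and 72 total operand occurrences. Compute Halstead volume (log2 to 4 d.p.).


Formula: V = N * log2(η), where N = N1 + N2 and η = η1 + η2
η = 32 + 18 = 50
N = 119 + 72 = 191
log2(50) ≈ 5.6439
V = 191 * 5.6439 = 1077.98

1077.98


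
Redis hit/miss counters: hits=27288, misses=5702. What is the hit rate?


Formula: hit rate = hits / (hits + misses) * 100
hit rate = 27288 / (27288 + 5702) * 100
hit rate = 27288 / 32990 * 100
hit rate = 82.72%

82.72%


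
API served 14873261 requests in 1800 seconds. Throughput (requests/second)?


Formula: throughput = requests / seconds
throughput = 14873261 / 1800
throughput = 8262.92 requests/second

8262.92 requests/second


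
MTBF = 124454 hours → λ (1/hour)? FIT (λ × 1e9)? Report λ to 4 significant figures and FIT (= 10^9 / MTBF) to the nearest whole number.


Formula: λ = 1 / MTBF; FIT = λ × 1e9 = 1e9 / MTBF
λ = 1 / 124454 ≈ 8.035e-06 failures/hour
FIT = 1e9 / 124454 ≈ 8035 failures per 1e9 hours (nearest whole number)

λ = 8.035e-06 /h, FIT = 8035


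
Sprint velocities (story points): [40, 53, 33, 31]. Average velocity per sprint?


Formula: Avg velocity = Total points / Number of sprints
Points: [40, 53, 33, 31]
Sum = 40 + 53 + 33 + 31 = 157
Avg velocity = 157 / 4 = 39.25 points/sprint

39.25 points/sprint


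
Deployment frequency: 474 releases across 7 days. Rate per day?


Formula: deployments per day = releases / days
= 474 / 7
= 67.714 deploys/day
(equivalently, 474.0 deploys/week)

67.714 deploys/day


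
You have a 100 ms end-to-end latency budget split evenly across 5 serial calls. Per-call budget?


Formula: per_stage = total_budget / stages
per_stage = 100 / 5
per_stage = 20.0 ms

20.0 ms


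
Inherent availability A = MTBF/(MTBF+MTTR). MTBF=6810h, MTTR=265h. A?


Availability = MTBF / (MTBF + MTTR)
Availability = 6810 / (6810 + 265)
Availability = 6810 / 7075
Availability = 96.2544%

96.2544%


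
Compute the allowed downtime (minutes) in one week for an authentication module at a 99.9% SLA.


Formula: allowed downtime = period * (100 - SLA) / 100
Period (week) = 10080 minutes
Unavailability fraction = (100 - 99.9) / 100
Allowed downtime = 10080 * (100 - 99.9) / 100
Allowed downtime = 10.08 minutes

10.08 minutes


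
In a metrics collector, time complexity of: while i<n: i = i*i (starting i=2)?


Reasoning: squaring drives double-exponential growth; iterations ~ log log n
Complexity: O(log log n)

O(log log n)


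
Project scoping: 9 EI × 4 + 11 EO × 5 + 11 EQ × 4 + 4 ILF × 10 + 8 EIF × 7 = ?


UFP = EI*4 + EO*5 + EQ*4 + ILF*10 + EIF*7
UFP = 9*4 + 11*5 + 11*4 + 4*10 + 8*7
UFP = 36 + 55 + 44 + 40 + 56
UFP = 231

231


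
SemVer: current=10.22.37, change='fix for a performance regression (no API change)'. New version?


Current: 10.22.37
Change category: 'fix for a performance regression (no API change)' → patch bump
SemVer rule: patch bump → increment PATCH (MAJOR and MINOR unchanged)
New: 10.22.38

10.22.38


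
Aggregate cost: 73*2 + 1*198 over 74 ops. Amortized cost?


Formula: Amortized cost = Total cost / Operations
Total cost = (73 * 2) + (1 * 198)
Total cost = 146 + 198 = 344
Amortized = 344 / 74 = 4.6486

4.6486


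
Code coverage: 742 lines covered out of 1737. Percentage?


Coverage = covered / total * 100
Coverage = 742 / 1737 * 100
Coverage = 42.72%

42.72%


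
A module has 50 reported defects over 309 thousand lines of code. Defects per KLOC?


Defect density = defects / KLOC
Defect density = 50 / 309
Defect density = 0.162 defects/KLOC

0.162 defects/KLOC


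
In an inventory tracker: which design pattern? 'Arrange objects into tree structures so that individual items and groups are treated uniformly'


This matches the Composite pattern

Composite


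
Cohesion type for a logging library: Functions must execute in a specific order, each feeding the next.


Reasoning: Output of one is input to next
Type: Sequential cohesion

Sequential cohesion


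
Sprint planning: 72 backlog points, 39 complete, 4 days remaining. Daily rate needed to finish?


Formula: Required rate = Remaining points / Days left
Remaining = 72 - 39 = 33 points
Required rate = 33 / 4 = 8.25 points/day

8.25 points/day


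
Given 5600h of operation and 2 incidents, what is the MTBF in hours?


Formula: MTBF = Total operating time / Number of failures
MTBF = 5600 / 2
MTBF = 2800.0 hours

2800.0 hours


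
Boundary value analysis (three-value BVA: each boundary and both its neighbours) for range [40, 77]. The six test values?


Range: [40, 77]
Boundaries: just below min, min, min+1, max-1, max, just above max
Values: [39, 40, 41, 76, 77, 78]

[39, 40, 41, 76, 77, 78]


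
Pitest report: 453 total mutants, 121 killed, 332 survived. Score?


Mutation score = killed / total * 100
Mutation score = 121 / 453 * 100
Mutation score = 26.71%

26.71%


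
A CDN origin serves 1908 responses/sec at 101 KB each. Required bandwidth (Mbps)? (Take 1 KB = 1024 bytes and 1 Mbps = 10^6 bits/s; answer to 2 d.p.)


Formula: Mbps = payload_bytes * RPS * 8 / 1e6
Payload per request = 101 KB = 101 * 1024 = 103424 bytes
Total bytes/sec = 103424 * 1908 = 197332992
Total bits/sec = 197332992 * 8 = 1578663936
Mbps = 1578663936 / 1e6 = 1578.66

1578.66 Mbps


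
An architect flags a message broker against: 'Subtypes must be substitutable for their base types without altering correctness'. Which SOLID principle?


This describes the Liskov Substitution Principle (LSP)

Liskov Substitution Principle (LSP)


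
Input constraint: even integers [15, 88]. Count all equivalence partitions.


Constraint: even integers in [15, 88]
Class 1: x < 15 — out-of-range invalid
Class 2: x in [15,88] but odd — wrong type invalid
Class 3: x in [15,88] and even — valid
Class 4: x > 88 — out-of-range invalid
Total equivalence classes: 4

4 equivalence classes


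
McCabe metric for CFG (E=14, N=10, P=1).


Formula: V(G) = E - N + 2P
V(G) = 14 - 10 + 2*1
V(G) = 4 + 2
V(G) = 6

6


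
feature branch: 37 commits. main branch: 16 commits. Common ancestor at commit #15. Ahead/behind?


Common ancestor: commit #15
feature commits after divergence: 37 - 15 = 22
main commits after divergence: 16 - 15 = 1
feature is 22 commits ahead of main
main is 1 commits ahead of feature

feature ahead: 22, main ahead: 1


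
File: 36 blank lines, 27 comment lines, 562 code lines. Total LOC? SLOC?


Total LOC = blank + comment + code
Total LOC = 36 + 27 + 562 = 625
SLOC (source only) = code = 562

Total LOC: 625, SLOC: 562


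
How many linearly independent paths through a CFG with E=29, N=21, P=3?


Formula: V(G) = E - N + 2P
V(G) = 29 - 21 + 2*3
V(G) = 8 + 6
V(G) = 14

14


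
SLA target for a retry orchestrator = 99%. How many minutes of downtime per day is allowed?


Formula: allowed downtime = period * (100 - SLA) / 100
Period (day) = 1440 minutes
Unavailability fraction = (100 - 99.0) / 100
Allowed downtime = 1440 * (100 - 99.0) / 100
Allowed downtime = 14.4 minutes

14.4 minutes


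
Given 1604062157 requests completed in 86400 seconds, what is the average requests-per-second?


Formula: throughput = requests / seconds
throughput = 1604062157 / 86400
throughput = 18565.53 requests/second

18565.53 requests/second


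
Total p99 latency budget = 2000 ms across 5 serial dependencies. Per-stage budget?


Formula: per_stage = total_budget / stages
per_stage = 2000 / 5
per_stage = 400.0 ms

400.0 ms


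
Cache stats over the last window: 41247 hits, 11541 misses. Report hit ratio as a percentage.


Formula: hit rate = hits / (hits + misses) * 100
hit rate = 41247 / (41247 + 11541) * 100
hit rate = 41247 / 52788 * 100
hit rate = 78.14%

78.14%


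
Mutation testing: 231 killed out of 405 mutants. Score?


Mutation score = killed / total * 100
Mutation score = 231 / 405 * 100
Mutation score = 57.04%

57.04%


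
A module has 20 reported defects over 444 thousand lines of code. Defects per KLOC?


Defect density = defects / KLOC
Defect density = 20 / 444
Defect density = 0.045 defects/KLOC

0.045 defects/KLOC


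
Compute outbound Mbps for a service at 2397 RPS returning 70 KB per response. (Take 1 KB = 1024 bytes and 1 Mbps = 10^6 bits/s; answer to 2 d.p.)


Formula: Mbps = payload_bytes * RPS * 8 / 1e6
Payload per request = 70 KB = 70 * 1024 = 71680 bytes
Total bytes/sec = 71680 * 2397 = 171816960
Total bits/sec = 171816960 * 8 = 1374535680
Mbps = 1374535680 / 1e6 = 1374.54

1374.54 Mbps


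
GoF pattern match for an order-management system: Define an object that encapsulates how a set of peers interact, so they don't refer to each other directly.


This matches the Mediator pattern

Mediator


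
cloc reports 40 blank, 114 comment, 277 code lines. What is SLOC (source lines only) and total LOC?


Total LOC = blank + comment + code
Total LOC = 40 + 114 + 277 = 431
SLOC (source only) = code = 277

Total LOC: 431, SLOC: 277


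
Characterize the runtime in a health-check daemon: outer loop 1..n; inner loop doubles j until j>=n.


Reasoning: linear outer times logarithmic inner
Complexity: O(n log n)

O(n log n)


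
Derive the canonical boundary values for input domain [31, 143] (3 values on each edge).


Range: [31, 143]
Boundaries: just below min, min, min+1, max-1, max, just above max
Values: [30, 31, 32, 142, 143, 144]

[30, 31, 32, 142, 143, 144]


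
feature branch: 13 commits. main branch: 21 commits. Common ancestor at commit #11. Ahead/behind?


Common ancestor: commit #11
feature commits after divergence: 13 - 11 = 2
main commits after divergence: 21 - 11 = 10
feature is 2 commits ahead of main
main is 10 commits ahead of feature

feature ahead: 2, main ahead: 10


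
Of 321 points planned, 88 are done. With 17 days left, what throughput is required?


Formula: Required rate = Remaining points / Days left
Remaining = 321 - 88 = 233 points
Required rate = 233 / 17 = 13.71 points/day

13.71 points/day


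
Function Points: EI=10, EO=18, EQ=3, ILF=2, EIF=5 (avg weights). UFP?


UFP = EI*4 + EO*5 + EQ*4 + ILF*10 + EIF*7
UFP = 10*4 + 18*5 + 3*4 + 2*10 + 5*7
UFP = 40 + 90 + 12 + 20 + 35
UFP = 197

197


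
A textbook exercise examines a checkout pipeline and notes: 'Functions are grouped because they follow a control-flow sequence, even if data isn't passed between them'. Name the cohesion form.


Reasoning: Grouped by order of execution within a routine, not by data flow
Type: Procedural cohesion

Procedural cohesion


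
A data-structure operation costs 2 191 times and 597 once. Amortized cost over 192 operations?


Formula: Amortized cost = Total cost / Operations
Total cost = (191 * 2) + (1 * 597)
Total cost = 382 + 597 = 979
Amortized = 979 / 192 = 5.099

5.099


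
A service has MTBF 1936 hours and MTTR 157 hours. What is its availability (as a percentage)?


Availability = MTBF / (MTBF + MTTR)
Availability = 1936 / (1936 + 157)
Availability = 1936 / 2093
Availability = 92.4988%

92.4988%


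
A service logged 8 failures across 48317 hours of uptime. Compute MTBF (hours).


Formula: MTBF = Total operating time / Number of failures
MTBF = 48317 / 8
MTBF = 6039.63 hours

6039.63 hours


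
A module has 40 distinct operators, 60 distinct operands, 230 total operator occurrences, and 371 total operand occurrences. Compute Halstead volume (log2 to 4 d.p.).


Formula: V = N * log2(η), where N = N1 + N2 and η = η1 + η2
η = 40 + 60 = 100
N = 230 + 371 = 601
log2(100) ≈ 6.6439
V = 601 * 6.6439 = 3992.98

3992.98


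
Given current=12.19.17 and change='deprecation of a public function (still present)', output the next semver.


Current: 12.19.17
Change category: 'deprecation of a public function (still present)' → minor bump
SemVer rule: minor bump → increment MINOR, reset PATCH to 0 (MAJOR unchanged)
New: 12.20.0

12.20.0


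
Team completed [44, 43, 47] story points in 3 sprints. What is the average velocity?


Formula: Avg velocity = Total points / Number of sprints
Points: [44, 43, 47]
Sum = 44 + 43 + 47 = 134
Avg velocity = 134 / 3 = 44.67 points/sprint

44.67 points/sprint


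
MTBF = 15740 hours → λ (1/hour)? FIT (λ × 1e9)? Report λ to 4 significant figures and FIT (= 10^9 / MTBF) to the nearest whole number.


Formula: λ = 1 / MTBF; FIT = λ × 1e9 = 1e9 / MTBF
λ = 1 / 15740 ≈ 6.353e-05 failures/hour
FIT = 1e9 / 15740 ≈ 63532 failures per 1e9 hours (nearest whole number)

λ = 6.353e-05 /h, FIT = 63532


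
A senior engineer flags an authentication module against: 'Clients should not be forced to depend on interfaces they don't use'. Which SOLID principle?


This describes the Interface Segregation Principle (ISP)

Interface Segregation Principle (ISP)


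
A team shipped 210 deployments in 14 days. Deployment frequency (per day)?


Formula: deployments per day = releases / days
= 210 / 14
= 15.0 deploys/day
(equivalently, 105.0 deploys/week)

15.0 deploys/day


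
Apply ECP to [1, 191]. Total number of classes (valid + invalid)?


Valid range: [1, 191]
Class 1: x < 1 — invalid
Class 2: 1 ≤ x ≤ 191 — valid
Class 3: x > 191 — invalid
Total equivalence classes: 3

3 equivalence classes


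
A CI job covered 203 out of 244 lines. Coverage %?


Coverage = covered / total * 100
Coverage = 203 / 244 * 100
Coverage = 83.2%

83.2%


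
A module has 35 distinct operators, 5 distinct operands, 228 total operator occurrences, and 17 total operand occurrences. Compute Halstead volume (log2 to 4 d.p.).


Formula: V = N * log2(η), where N = N1 + N2 and η = η1 + η2
η = 35 + 5 = 40
N = 228 + 17 = 245
log2(40) ≈ 5.3219
V = 245 * 5.3219 = 1303.87

1303.87


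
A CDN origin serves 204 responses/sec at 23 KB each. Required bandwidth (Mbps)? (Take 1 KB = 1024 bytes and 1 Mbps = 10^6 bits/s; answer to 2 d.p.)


Formula: Mbps = payload_bytes * RPS * 8 / 1e6
Payload per request = 23 KB = 23 * 1024 = 23552 bytes
Total bytes/sec = 23552 * 204 = 4804608
Total bits/sec = 4804608 * 8 = 38436864
Mbps = 38436864 / 1e6 = 38.44

38.44 Mbps


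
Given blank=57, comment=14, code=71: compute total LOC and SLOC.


Total LOC = blank + comment + code
Total LOC = 57 + 14 + 71 = 142
SLOC (source only) = code = 71

Total LOC: 142, SLOC: 71


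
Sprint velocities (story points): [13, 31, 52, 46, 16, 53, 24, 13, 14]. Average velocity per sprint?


Formula: Avg velocity = Total points / Number of sprints
Points: [13, 31, 52, 46, 16, 53, 24, 13, 14]
Sum = 13 + 31 + 52 + 46 + 16 + 53 + 24 + 13 + 14 = 262
Avg velocity = 262 / 9 = 29.11 points/sprint

29.11 points/sprint


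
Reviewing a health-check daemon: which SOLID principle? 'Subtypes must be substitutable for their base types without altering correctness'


This describes the Liskov Substitution Principle (LSP)

Liskov Substitution Principle (LSP)


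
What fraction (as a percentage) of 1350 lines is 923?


Coverage = covered / total * 100
Coverage = 923 / 1350 * 100
Coverage = 68.37%

68.37%


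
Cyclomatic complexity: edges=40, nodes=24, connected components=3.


Formula: V(G) = E - N + 2P
V(G) = 40 - 24 + 2*3
V(G) = 16 + 6
V(G) = 22

22


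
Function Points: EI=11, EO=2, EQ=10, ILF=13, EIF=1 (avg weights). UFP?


UFP = EI*4 + EO*5 + EQ*4 + ILF*10 + EIF*7
UFP = 11*4 + 2*5 + 10*4 + 13*10 + 1*7
UFP = 44 + 10 + 40 + 130 + 7
UFP = 231

231


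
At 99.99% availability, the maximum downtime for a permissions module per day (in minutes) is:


Formula: allowed downtime = period * (100 - SLA) / 100
Period (day) = 1440 minutes
Unavailability fraction = (100 - 99.99) / 100
Allowed downtime = 1440 * (100 - 99.99) / 100
Allowed downtime = 0.144 minutes

0.144 minutes


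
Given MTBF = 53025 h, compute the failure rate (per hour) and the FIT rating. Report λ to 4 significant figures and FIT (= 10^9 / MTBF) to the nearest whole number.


Formula: λ = 1 / MTBF; FIT = λ × 1e9 = 1e9 / MTBF
λ = 1 / 53025 ≈ 1.886e-05 failures/hour
FIT = 1e9 / 53025 ≈ 18859 failures per 1e9 hours (nearest whole number)

λ = 1.886e-05 /h, FIT = 18859


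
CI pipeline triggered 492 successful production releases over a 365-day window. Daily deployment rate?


Formula: deployments per day = releases / days
= 492 / 365
= 1.348 deploys/day
(equivalently, 9.44 deploys/week)

1.348 deploys/day


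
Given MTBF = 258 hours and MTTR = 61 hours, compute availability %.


Availability = MTBF / (MTBF + MTTR)
Availability = 258 / (258 + 61)
Availability = 258 / 319
Availability = 80.8777%

80.8777%


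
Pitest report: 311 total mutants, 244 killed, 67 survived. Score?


Mutation score = killed / total * 100
Mutation score = 244 / 311 * 100
Mutation score = 78.46%

78.46%


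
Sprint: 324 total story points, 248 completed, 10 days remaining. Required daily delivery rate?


Formula: Required rate = Remaining points / Days left
Remaining = 324 - 248 = 76 points
Required rate = 76 / 10 = 7.6 points/day

7.6 points/day


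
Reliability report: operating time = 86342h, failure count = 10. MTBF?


Formula: MTBF = Total operating time / Number of failures
MTBF = 86342 / 10
MTBF = 8634.2 hours

8634.2 hours


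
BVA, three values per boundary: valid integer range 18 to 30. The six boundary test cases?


Range: [18, 30]
Boundaries: just below min, min, min+1, max-1, max, just above max
Values: [17, 18, 19, 29, 30, 31]

[17, 18, 19, 29, 30, 31]


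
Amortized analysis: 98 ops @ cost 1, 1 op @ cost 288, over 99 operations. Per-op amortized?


Formula: Amortized cost = Total cost / Operations
Total cost = (98 * 1) + (1 * 288)
Total cost = 98 + 288 = 386
Amortized = 386 / 99 = 3.899

3.899


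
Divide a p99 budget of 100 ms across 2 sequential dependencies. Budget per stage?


Formula: per_stage = total_budget / stages
per_stage = 100 / 2
per_stage = 50.0 ms

50.0 ms


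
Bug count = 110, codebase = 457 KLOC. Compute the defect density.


Defect density = defects / KLOC
Defect density = 110 / 457
Defect density = 0.241 defects/KLOC

0.241 defects/KLOC


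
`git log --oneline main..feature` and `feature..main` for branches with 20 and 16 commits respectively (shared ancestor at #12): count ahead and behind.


Common ancestor: commit #12
feature commits after divergence: 20 - 12 = 8
main commits after divergence: 16 - 12 = 4
feature is 8 commits ahead of main
main is 4 commits ahead of feature

feature ahead: 8, main ahead: 4


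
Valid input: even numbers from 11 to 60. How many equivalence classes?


Constraint: even integers in [11, 60]
Class 1: x < 11 — out-of-range invalid
Class 2: x in [11,60] but odd — wrong type invalid
Class 3: x in [11,60] and even — valid
Class 4: x > 60 — out-of-range invalid
Total equivalence classes: 4

4 equivalence classes


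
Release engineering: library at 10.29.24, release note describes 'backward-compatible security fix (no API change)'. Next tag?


Current: 10.29.24
Change category: 'backward-compatible security fix (no API change)' → patch bump
SemVer rule: patch bump → increment PATCH (MAJOR and MINOR unchanged)
New: 10.29.25

10.29.25


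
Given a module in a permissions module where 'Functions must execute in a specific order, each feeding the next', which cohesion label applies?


Reasoning: Output of one is input to next
Type: Sequential cohesion

Sequential cohesion


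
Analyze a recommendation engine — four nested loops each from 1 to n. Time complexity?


Reasoning: four levels of nesting
Complexity: O(n^4)

O(n^4)


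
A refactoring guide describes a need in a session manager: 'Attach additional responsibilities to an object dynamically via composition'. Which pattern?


This matches the Decorator pattern

Decorator


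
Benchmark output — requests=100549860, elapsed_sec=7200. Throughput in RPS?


Formula: throughput = requests / seconds
throughput = 100549860 / 7200
throughput = 13965.26 requests/second

13965.26 requests/second


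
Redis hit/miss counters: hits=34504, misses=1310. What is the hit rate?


Formula: hit rate = hits / (hits + misses) * 100
hit rate = 34504 / (34504 + 1310) * 100
hit rate = 34504 / 35814 * 100
hit rate = 96.34%

96.34%


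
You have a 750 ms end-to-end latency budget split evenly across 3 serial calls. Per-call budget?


Formula: per_stage = total_budget / stages
per_stage = 750 / 3
per_stage = 250.0 ms

250.0 ms


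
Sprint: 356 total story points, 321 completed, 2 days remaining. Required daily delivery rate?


Formula: Required rate = Remaining points / Days left
Remaining = 356 - 321 = 35 points
Required rate = 35 / 2 = 17.5 points/day

17.5 points/day


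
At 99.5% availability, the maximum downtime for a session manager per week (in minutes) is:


Formula: allowed downtime = period * (100 - SLA) / 100
Period (week) = 10080 minutes
Unavailability fraction = (100 - 99.5) / 100
Allowed downtime = 10080 * (100 - 99.5) / 100
Allowed downtime = 50.4 minutes

50.4 minutes


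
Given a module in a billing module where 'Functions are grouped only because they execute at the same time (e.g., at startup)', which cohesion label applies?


Reasoning: Related by timing only
Type: Temporal cohesion

Temporal cohesion


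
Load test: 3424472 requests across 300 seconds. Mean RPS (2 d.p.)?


Formula: throughput = requests / seconds
throughput = 3424472 / 300
throughput = 11414.91 requests/second

11414.91 requests/second


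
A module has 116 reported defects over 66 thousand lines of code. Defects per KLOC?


Defect density = defects / KLOC
Defect density = 116 / 66
Defect density = 1.758 defects/KLOC

1.758 defects/KLOC


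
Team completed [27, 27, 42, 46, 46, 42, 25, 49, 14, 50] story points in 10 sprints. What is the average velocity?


Formula: Avg velocity = Total points / Number of sprints
Points: [27, 27, 42, 46, 46, 42, 25, 49, 14, 50]
Sum = 27 + 27 + 42 + 46 + 46 + 42 + 25 + 49 + 14 + 50 = 368
Avg velocity = 368 / 10 = 36.8 points/sprint

36.8 points/sprint


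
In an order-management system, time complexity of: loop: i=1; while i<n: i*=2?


Reasoning: i doubles each step so iterations are log2(n)
Complexity: O(log n)

O(log n)


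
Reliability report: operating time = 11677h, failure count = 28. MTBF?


Formula: MTBF = Total operating time / Number of failures
MTBF = 11677 / 28
MTBF = 417.04 hours

417.04 hours


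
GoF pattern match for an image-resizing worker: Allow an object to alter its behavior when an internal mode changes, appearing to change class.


This matches the State pattern

State


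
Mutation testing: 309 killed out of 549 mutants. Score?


Mutation score = killed / total * 100
Mutation score = 309 / 549 * 100
Mutation score = 56.28%

56.28%


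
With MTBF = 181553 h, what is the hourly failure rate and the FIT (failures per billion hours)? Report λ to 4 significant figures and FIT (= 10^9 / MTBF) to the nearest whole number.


Formula: λ = 1 / MTBF; FIT = λ × 1e9 = 1e9 / MTBF
λ = 1 / 181553 ≈ 5.508e-06 failures/hour
FIT = 1e9 / 181553 ≈ 5508 failures per 1e9 hours (nearest whole number)

λ = 5.508e-06 /h, FIT = 5508


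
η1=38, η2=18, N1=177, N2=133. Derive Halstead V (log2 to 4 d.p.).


Formula: V = N * log2(η), where N = N1 + N2 and η = η1 + η2
η = 38 + 18 = 56
N = 177 + 133 = 310
log2(56) ≈ 5.8074
V = 310 * 5.8074 = 1800.29

1800.29


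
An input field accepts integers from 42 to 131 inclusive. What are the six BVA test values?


Range: [42, 131]
Boundaries: just below min, min, min+1, max-1, max, just above max
Values: [41, 42, 43, 130, 131, 132]

[41, 42, 43, 130, 131, 132]


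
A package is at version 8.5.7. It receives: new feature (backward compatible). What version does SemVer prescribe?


Current: 8.5.7
Change category: 'new feature (backward compatible)' → minor bump
SemVer rule: minor bump → increment MINOR, reset PATCH to 0 (MAJOR unchanged)
New: 8.6.0

8.6.0


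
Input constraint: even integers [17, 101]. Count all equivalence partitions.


Constraint: even integers in [17, 101]
Class 1: x < 17 — out-of-range invalid
Class 2: x in [17,101] but odd — wrong type invalid
Class 3: x in [17,101] and even — valid
Class 4: x > 101 — out-of-range invalid
Total equivalence classes: 4

4 equivalence classes


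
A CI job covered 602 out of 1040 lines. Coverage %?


Coverage = covered / total * 100
Coverage = 602 / 1040 * 100
Coverage = 57.88%

57.88%


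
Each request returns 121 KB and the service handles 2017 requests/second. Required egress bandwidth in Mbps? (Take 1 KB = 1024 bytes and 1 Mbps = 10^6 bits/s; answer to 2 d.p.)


Formula: Mbps = payload_bytes * RPS * 8 / 1e6
Payload per request = 121 KB = 121 * 1024 = 123904 bytes
Total bytes/sec = 123904 * 2017 = 249914368
Total bits/sec = 249914368 * 8 = 1999314944
Mbps = 1999314944 / 1e6 = 1999.31

1999.31 Mbps


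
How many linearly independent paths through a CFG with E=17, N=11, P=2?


Formula: V(G) = E - N + 2P
V(G) = 17 - 11 + 2*2
V(G) = 6 + 4
V(G) = 10

10


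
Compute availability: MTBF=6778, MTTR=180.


Availability = MTBF / (MTBF + MTTR)
Availability = 6778 / (6778 + 180)
Availability = 6778 / 6958
Availability = 97.413%

97.413%


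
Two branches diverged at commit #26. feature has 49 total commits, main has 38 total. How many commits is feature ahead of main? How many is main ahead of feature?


Common ancestor: commit #26
feature commits after divergence: 49 - 26 = 23
main commits after divergence: 38 - 26 = 12
feature is 23 commits ahead of main
main is 12 commits ahead of feature

feature ahead: 23, main ahead: 12


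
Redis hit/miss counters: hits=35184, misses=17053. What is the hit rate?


Formula: hit rate = hits / (hits + misses) * 100
hit rate = 35184 / (35184 + 17053) * 100
hit rate = 35184 / 52237 * 100
hit rate = 67.35%

67.35%


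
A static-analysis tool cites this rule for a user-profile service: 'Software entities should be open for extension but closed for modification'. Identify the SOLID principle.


This describes the Open/Closed Principle (OCP)

Open/Closed Principle (OCP)


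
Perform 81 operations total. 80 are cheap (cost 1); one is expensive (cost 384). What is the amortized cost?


Formula: Amortized cost = Total cost / Operations
Total cost = (80 * 1) + (1 * 384)
Total cost = 80 + 384 = 464
Amortized = 464 / 81 = 5.7284

5.7284


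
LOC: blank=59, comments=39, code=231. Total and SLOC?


Total LOC = blank + comment + code
Total LOC = 59 + 39 + 231 = 329
SLOC (source only) = code = 231

Total LOC: 329, SLOC: 231


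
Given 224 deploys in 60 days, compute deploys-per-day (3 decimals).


Formula: deployments per day = releases / days
= 224 / 60
= 3.733 deploys/day
(equivalently, 26.13 deploys/week)

3.733 deploys/day


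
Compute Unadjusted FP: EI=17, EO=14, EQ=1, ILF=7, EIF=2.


UFP = EI*4 + EO*5 + EQ*4 + ILF*10 + EIF*7
UFP = 17*4 + 14*5 + 1*4 + 7*10 + 2*7
UFP = 68 + 70 + 4 + 70 + 14
UFP = 226

226


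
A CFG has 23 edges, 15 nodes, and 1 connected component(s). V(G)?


Formula: V(G) = E - N + 2P
V(G) = 23 - 15 + 2*1
V(G) = 8 + 2
V(G) = 10

10


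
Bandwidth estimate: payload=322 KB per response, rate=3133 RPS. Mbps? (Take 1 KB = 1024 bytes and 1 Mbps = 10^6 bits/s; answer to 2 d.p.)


Formula: Mbps = payload_bytes * RPS * 8 / 1e6
Payload per request = 322 KB = 322 * 1024 = 329728 bytes
Total bytes/sec = 329728 * 3133 = 1033037824
Total bits/sec = 1033037824 * 8 = 8264302592
Mbps = 8264302592 / 1e6 = 8264.3

8264.3 Mbps


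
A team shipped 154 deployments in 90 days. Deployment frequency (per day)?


Formula: deployments per day = releases / days
= 154 / 90
= 1.711 deploys/day
(equivalently, 11.98 deploys/week)

1.711 deploys/day


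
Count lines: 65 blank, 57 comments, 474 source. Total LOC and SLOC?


Total LOC = blank + comment + code
Total LOC = 65 + 57 + 474 = 596
SLOC (source only) = code = 474

Total LOC: 596, SLOC: 474


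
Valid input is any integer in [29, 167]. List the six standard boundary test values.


Range: [29, 167]
Boundaries: just below min, min, min+1, max-1, max, just above max
Values: [28, 29, 30, 166, 167, 168]

[28, 29, 30, 166, 167, 168]


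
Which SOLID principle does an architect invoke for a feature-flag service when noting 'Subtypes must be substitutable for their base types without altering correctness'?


This describes the Liskov Substitution Principle (LSP)

Liskov Substitution Principle (LSP)


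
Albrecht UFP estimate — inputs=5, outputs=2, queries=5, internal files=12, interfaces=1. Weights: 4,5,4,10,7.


UFP = EI*4 + EO*5 + EQ*4 + ILF*10 + EIF*7
UFP = 5*4 + 2*5 + 5*4 + 12*10 + 1*7
UFP = 20 + 10 + 20 + 120 + 7
UFP = 177

177


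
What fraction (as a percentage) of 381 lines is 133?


Coverage = covered / total * 100
Coverage = 133 / 381 * 100
Coverage = 34.91%

34.91%


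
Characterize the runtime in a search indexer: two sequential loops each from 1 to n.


Reasoning: sequential dominates: O(n) + O(n) = O(n)
Complexity: O(n)

O(n)


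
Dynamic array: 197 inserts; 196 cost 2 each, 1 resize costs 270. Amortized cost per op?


Formula: Amortized cost = Total cost / Operations
Total cost = (196 * 2) + (1 * 270)
Total cost = 392 + 270 = 662
Amortized = 662 / 197 = 3.3604

3.3604


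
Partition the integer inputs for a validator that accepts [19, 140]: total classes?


Valid range: [19, 140]
Class 1: x < 19 — invalid
Class 2: 19 ≤ x ≤ 140 — valid
Class 3: x > 140 — invalid
Total equivalence classes: 3

3 equivalence classes


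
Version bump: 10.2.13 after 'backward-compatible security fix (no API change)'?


Current: 10.2.13
Change category: 'backward-compatible security fix (no API change)' → patch bump
SemVer rule: patch bump → increment PATCH (MAJOR and MINOR unchanged)
New: 10.2.14

10.2.14


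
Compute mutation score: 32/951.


Mutation score = killed / total * 100
Mutation score = 32 / 951 * 100
Mutation score = 3.36%

3.36%


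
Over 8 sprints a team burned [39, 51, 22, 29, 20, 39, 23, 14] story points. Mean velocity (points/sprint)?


Formula: Avg velocity = Total points / Number of sprints
Points: [39, 51, 22, 29, 20, 39, 23, 14]
Sum = 39 + 51 + 22 + 29 + 20 + 39 + 23 + 14 = 237
Avg velocity = 237 / 8 = 29.63 points/sprint

29.63 points/sprint


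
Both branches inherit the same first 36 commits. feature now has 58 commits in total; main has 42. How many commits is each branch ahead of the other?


Common ancestor: commit #36
feature commits after divergence: 58 - 36 = 22
main commits after divergence: 42 - 36 = 6
feature is 22 commits ahead of main
main is 6 commits ahead of feature

feature ahead: 22, main ahead: 6


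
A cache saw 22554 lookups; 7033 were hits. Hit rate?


Formula: hit rate = hits / (hits + misses) * 100
hit rate = 7033 / (7033 + 15521) * 100
hit rate = 7033 / 22554 * 100
hit rate = 31.18%

31.18%


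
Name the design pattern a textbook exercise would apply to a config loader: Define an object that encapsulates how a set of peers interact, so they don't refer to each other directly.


This matches the Mediator pattern

Mediator


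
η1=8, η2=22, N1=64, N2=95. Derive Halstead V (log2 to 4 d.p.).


Formula: V = N * log2(η), where N = N1 + N2 and η = η1 + η2
η = 8 + 22 = 30
N = 64 + 95 = 159
log2(30) ≈ 4.9069
V = 159 * 4.9069 = 780.20

780.20


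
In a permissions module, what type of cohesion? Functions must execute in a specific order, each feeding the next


Reasoning: Output of one is input to next
Type: Sequential cohesion

Sequential cohesion


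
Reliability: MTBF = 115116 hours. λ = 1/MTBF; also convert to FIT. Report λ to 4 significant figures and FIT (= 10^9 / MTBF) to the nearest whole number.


Formula: λ = 1 / MTBF; FIT = λ × 1e9 = 1e9 / MTBF
λ = 1 / 115116 ≈ 8.687e-06 failures/hour
FIT = 1e9 / 115116 ≈ 8687 failures per 1e9 hours (nearest whole number)

λ = 8.687e-06 /h, FIT = 8687


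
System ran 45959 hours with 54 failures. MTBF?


Formula: MTBF = Total operating time / Number of failures
MTBF = 45959 / 54
MTBF = 851.09 hours

851.09 hours


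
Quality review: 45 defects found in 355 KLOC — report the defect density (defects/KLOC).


Defect density = defects / KLOC
Defect density = 45 / 355
Defect density = 0.127 defects/KLOC

0.127 defects/KLOC


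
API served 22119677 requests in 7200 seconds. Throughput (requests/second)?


Formula: throughput = requests / seconds
throughput = 22119677 / 7200
throughput = 3072.18 requests/second

3072.18 requests/second


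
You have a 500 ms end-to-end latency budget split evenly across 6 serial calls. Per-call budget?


Formula: per_stage = total_budget / stages
per_stage = 500 / 6
per_stage = 83.33 ms

83.33 ms


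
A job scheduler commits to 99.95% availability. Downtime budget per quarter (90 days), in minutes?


Formula: allowed downtime = period * (100 - SLA) / 100
Period (quarter (90 days)) = 129600 minutes
Unavailability fraction = (100 - 99.95) / 100
Allowed downtime = 129600 * (100 - 99.95) / 100
Allowed downtime = 64.8 minutes

64.8 minutes


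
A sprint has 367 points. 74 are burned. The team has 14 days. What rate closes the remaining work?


Formula: Required rate = Remaining points / Days left
Remaining = 367 - 74 = 293 points
Required rate = 293 / 14 = 20.93 points/day

20.93 points/day


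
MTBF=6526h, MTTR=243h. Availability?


Availability = MTBF / (MTBF + MTTR)
Availability = 6526 / (6526 + 243)
Availability = 6526 / 6769
Availability = 96.4101%

96.4101%


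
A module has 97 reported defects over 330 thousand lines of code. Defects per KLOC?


Defect density = defects / KLOC
Defect density = 97 / 330
Defect density = 0.294 defects/KLOC

0.294 defects/KLOC


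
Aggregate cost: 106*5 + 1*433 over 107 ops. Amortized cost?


Formula: Amortized cost = Total cost / Operations
Total cost = (106 * 5) + (1 * 433)
Total cost = 530 + 433 = 963
Amortized = 963 / 107 = 9.0

9.0


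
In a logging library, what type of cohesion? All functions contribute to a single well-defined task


Reasoning: Best: single purpose
Type: Functional cohesion

Functional cohesion


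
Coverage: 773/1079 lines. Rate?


Coverage = covered / total * 100
Coverage = 773 / 1079 * 100
Coverage = 71.64%

71.64%


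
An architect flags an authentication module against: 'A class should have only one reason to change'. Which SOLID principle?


This describes the Single Responsibility Principle (SRP)

Single Responsibility Principle (SRP)


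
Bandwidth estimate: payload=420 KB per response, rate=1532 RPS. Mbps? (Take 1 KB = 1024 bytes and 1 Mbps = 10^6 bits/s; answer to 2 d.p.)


Formula: Mbps = payload_bytes * RPS * 8 / 1e6
Payload per request = 420 KB = 420 * 1024 = 430080 bytes
Total bytes/sec = 430080 * 1532 = 658882560
Total bits/sec = 658882560 * 8 = 5271060480
Mbps = 5271060480 / 1e6 = 5271.06

5271.06 Mbps


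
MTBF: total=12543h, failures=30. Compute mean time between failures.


Formula: MTBF = Total operating time / Number of failures
MTBF = 12543 / 30
MTBF = 418.1 hours

418.1 hours


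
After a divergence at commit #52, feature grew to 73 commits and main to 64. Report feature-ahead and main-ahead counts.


Common ancestor: commit #52
feature commits after divergence: 73 - 52 = 21
main commits after divergence: 64 - 52 = 12
feature is 21 commits ahead of main
main is 12 commits ahead of feature

feature ahead: 21, main ahead: 12


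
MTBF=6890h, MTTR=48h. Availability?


Availability = MTBF / (MTBF + MTTR)
Availability = 6890 / (6890 + 48)
Availability = 6890 / 6938
Availability = 99.3082%

99.3082%


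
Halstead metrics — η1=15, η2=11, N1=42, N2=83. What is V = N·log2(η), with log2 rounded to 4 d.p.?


Formula: V = N * log2(η), where N = N1 + N2 and η = η1 + η2
η = 15 + 11 = 26
N = 42 + 83 = 125
log2(26) ≈ 4.7004
V = 125 * 4.7004 = 587.55

587.55


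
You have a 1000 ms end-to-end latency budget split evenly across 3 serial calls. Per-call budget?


Formula: per_stage = total_budget / stages
per_stage = 1000 / 3
per_stage = 333.33 ms

333.33 ms


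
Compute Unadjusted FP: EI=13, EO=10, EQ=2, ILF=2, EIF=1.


UFP = EI*4 + EO*5 + EQ*4 + ILF*10 + EIF*7
UFP = 13*4 + 10*5 + 2*4 + 2*10 + 1*7
UFP = 52 + 50 + 8 + 20 + 7
UFP = 137

137


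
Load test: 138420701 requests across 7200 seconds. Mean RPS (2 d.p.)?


Formula: throughput = requests / seconds
throughput = 138420701 / 7200
throughput = 19225.1 requests/second

19225.1 requests/second


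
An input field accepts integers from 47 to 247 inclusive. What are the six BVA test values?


Range: [47, 247]
Boundaries: just below min, min, min+1, max-1, max, just above max
Values: [46, 47, 48, 246, 247, 248]

[46, 47, 48, 246, 247, 248]


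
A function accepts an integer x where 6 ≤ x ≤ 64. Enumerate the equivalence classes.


Valid range: [6, 64]
Class 1: x < 6 — invalid
Class 2: 6 ≤ x ≤ 64 — valid
Class 3: x > 64 — invalid
Total equivalence classes: 3

3 equivalence classes


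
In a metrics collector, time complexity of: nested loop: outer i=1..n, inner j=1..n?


Reasoning: n iterations times n iterations
Complexity: O(n^2)

O(n^2)


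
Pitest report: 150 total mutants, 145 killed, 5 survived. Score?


Mutation score = killed / total * 100
Mutation score = 145 / 150 * 100
Mutation score = 96.67%

96.67%


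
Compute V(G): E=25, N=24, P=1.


Formula: V(G) = E - N + 2P
V(G) = 25 - 24 + 2*1
V(G) = 1 + 2
V(G) = 3

3


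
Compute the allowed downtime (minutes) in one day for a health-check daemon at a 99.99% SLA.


Formula: allowed downtime = period * (100 - SLA) / 100
Period (day) = 1440 minutes
Unavailability fraction = (100 - 99.99) / 100
Allowed downtime = 1440 * (100 - 99.99) / 100
Allowed downtime = 0.144 minutes

0.144 minutes


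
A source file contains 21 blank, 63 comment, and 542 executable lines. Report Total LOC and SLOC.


Total LOC = blank + comment + code
Total LOC = 21 + 63 + 542 = 626
SLOC (source only) = code = 542

Total LOC: 626, SLOC: 542


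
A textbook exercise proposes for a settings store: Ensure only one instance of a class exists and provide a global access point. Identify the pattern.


This matches the Singleton pattern

Singleton


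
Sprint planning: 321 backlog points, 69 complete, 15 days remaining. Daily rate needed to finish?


Formula: Required rate = Remaining points / Days left
Remaining = 321 - 69 = 252 points
Required rate = 252 / 15 = 16.8 points/day

16.8 points/day


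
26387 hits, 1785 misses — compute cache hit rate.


Formula: hit rate = hits / (hits + misses) * 100
hit rate = 26387 / (26387 + 1785) * 100
hit rate = 26387 / 28172 * 100
hit rate = 93.66%

93.66%


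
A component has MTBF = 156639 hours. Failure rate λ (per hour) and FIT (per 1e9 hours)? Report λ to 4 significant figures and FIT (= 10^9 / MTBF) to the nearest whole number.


Formula: λ = 1 / MTBF; FIT = λ × 1e9 = 1e9 / MTBF
λ = 1 / 156639 ≈ 6.384e-06 failures/hour
FIT = 1e9 / 156639 ≈ 6384 failures per 1e9 hours (nearest whole number)

λ = 6.384e-06 /h, FIT = 6384


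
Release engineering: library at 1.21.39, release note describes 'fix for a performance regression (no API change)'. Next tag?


Current: 1.21.39
Change category: 'fix for a performance regression (no API change)' → patch bump
SemVer rule: patch bump → increment PATCH (MAJOR and MINOR unchanged)
New: 1.21.40

1.21.40
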